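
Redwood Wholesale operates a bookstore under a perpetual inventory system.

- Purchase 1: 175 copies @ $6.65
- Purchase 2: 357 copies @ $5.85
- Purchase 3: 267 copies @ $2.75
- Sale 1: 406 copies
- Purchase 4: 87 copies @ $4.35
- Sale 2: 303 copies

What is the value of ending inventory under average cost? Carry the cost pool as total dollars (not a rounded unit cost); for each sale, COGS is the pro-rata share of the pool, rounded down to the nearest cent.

Ending inventory = $862.60

After Purchase 1: 175 on hand, pool $1,163.75 (≈ $6.6500 each)
After Purchase 2: 532 on hand, pool $3,252.20 (≈ $6.1132 each)
After Purchase 3: 799 on hand, pool $3,986.45 (≈ $4.9893 each)
Sale 1, sell 406: 406/799 × $3,986.45 → $2,025.65
After Purchase 4: 480 on hand, pool $2,339.25 (≈ $4.8734 each)
Sale 2, sell 303: 303/480 × $2,339.25 → $1,476.65
Total COGS = $2,025.65 + $1,476.65 = $3,502.30
Ending inventory (cost pool remaining) = $862.60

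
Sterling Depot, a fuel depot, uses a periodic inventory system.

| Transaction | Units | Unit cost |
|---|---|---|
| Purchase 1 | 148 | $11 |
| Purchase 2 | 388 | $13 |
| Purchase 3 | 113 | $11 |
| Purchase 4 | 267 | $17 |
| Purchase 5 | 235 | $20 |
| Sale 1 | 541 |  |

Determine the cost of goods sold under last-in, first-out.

COGS = $9,668

Sale 1 (541) [LIFO — newest first]: 235 @ $20 + 267 @ $17 + 39 @ $11 = $9,668
Ending inventory: 148 @ $11 + 388 @ $13 + 74 @ $11 = $7,486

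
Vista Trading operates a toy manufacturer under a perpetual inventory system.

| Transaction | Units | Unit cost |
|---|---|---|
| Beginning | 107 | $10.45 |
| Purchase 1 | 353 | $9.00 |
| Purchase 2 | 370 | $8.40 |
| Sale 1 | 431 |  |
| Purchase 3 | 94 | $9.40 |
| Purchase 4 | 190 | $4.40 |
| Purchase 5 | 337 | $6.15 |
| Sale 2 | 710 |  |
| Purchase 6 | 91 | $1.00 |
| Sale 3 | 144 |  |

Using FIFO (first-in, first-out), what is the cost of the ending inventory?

Ending inventory = $1,111.90

Sale 1 (431) [FIFO — oldest first]: 107 @ $10.45 + 324 @ $9.00 = $4,034.15
Sale 2 (710) [FIFO — oldest first]: 29 @ $9.00 + 370 @ $8.40 + 94 @ $9.40 + 190 @ $4.40 + 27 @ $6.15 = $5,254.65
Sale 3 (144) [FIFO — oldest first]: 144 @ $6.15 = $885.60
Total COGS = $4,034.15 + $5,254.65 + $885.60 = $10,174.40
Ending inventory: 166 @ $6.15 + 91 @ $1.00 = $1,111.90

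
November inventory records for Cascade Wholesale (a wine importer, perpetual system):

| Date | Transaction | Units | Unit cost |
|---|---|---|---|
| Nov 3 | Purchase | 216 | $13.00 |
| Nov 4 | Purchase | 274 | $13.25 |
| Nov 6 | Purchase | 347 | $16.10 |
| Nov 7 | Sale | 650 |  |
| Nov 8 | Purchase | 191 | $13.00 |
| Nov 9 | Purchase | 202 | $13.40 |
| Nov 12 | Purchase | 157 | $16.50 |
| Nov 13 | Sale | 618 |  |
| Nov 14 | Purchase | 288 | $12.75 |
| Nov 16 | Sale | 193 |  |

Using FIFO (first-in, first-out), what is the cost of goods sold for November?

COGS = $20,749.00

Nov 7, 650 sold [FIFO — oldest first]: 216 @ $13.00 + 274 @ $13.25 + 160 @ $16.10 = $9,014.50
Nov 13, 618 sold [FIFO — oldest first]: 187 @ $16.10 + 191 @ $13.00 + 202 @ $13.40 + 38 @ $16.50 = $8,827.50
Nov 16, 193 sold [FIFO — oldest first]: 119 @ $16.50 + 74 @ $12.75 = $2,907.00
Total COGS = $9,014.50 + $8,827.50 + $2,907.00 = $20,749.00
Ending inventory: 214 @ $12.75 = $2,728.50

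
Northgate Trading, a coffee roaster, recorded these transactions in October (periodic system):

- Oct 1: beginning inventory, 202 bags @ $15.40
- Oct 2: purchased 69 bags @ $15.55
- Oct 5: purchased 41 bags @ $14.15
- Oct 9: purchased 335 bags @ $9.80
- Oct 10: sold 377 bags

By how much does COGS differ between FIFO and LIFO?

$1,522.20

FIFO COGS: 202 @ $15.40 + 69 @ $15.55 + 41 @ $14.15 + 65 @ $9.80 = $5,400.90
LIFO COGS: 335 @ $9.80 + 41 @ $14.15 + 1 @ $15.55 = $3,878.70
Difference = |$5,400.90 − $3,878.70| = $1,522.20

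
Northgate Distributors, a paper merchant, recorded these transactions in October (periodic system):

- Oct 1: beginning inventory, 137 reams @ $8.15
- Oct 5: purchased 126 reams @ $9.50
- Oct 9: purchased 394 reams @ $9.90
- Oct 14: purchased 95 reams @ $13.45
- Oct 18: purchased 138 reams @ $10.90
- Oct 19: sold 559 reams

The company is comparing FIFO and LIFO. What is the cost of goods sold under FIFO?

FIFO COGS: 137 @ $8.15 + 126 @ $9.50 + 296 @ $9.90 = $5,243.95
LIFO COGS: 138 @ $10.90 + 95 @ $13.45 + 326 @ $9.90 = $6,009.35

COGS = $5,243.95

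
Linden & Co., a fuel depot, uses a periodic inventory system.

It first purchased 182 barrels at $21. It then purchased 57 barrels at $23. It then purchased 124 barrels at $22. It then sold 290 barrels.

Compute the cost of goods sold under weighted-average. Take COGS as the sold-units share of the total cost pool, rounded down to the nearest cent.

COGS = $6,280.13

Sale 1, sell 290: 290/363 × $7,861.00 → $6,280.13
Ending inventory (cost pool remaining) = $1,580.87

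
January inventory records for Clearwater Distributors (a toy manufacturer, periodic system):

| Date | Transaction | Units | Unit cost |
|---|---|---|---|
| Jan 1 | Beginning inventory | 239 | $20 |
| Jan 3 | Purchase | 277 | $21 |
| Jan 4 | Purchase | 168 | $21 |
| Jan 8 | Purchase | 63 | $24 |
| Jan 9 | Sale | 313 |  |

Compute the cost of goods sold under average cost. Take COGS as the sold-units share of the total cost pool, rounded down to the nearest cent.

COGS = $6,552.04

Jan 9, sell 313: 313/747 × $15,637.00 → $6,552.04
Ending inventory (cost pool remaining) = $9,084.96
Check: goods available $15,637.00 = COGS $6,552.04 + ending $9,084.96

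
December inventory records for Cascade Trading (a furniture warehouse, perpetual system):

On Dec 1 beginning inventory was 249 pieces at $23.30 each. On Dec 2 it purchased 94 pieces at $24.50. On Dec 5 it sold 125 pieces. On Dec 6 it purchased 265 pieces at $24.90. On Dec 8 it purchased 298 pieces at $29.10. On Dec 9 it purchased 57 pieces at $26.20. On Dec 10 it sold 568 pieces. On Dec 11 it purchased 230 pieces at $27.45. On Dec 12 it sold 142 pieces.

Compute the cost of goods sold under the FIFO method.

COGS = $21,308.90

Dec 5, 125 sold [FIFO — oldest first]: 125 @ $23.30 = $2,912.50
Dec 10, 568 sold [FIFO — oldest first]: 124 @ $23.30 + 94 @ $24.50 + 265 @ $24.90 + 85 @ $29.10 = $14,264.20
Dec 12, 142 sold [FIFO — oldest first]: 142 @ $29.10 = $4,132.20
Total COGS = $2,912.50 + $14,264.20 + $4,132.20 = $21,308.90
Ending inventory: 71 @ $29.10 + 57 @ $26.20 + 230 @ $27.45 = $9,873.00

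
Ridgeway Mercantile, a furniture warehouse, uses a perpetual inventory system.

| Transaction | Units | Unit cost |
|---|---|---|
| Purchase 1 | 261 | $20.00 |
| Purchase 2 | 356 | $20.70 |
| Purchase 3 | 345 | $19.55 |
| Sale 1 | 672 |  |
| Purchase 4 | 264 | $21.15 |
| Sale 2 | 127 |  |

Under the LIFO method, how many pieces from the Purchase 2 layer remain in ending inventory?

29

Sale 1 (672) [LIFO — newest first]: 345 @ $19.55 + 327 @ $20.70 = $13,513.65
Sale 2 (127) [LIFO — newest first]: 127 @ $21.15 = $2,686.05
Total COGS = $13,513.65 + $2,686.05 = $16,199.70
Ending inventory: 261 @ $20.00 + 29 @ $20.70 + 137 @ $21.15 = $8,717.85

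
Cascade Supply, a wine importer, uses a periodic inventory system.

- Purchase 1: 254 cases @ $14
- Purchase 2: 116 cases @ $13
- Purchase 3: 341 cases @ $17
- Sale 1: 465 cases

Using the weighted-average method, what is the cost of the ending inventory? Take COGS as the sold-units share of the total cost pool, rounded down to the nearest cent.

Sale 1, sell 465: 465/711 × $10,861.00 → $7,103.18
Ending inventory (cost pool remaining) = $3,757.82

Ending inventory = $3,757.82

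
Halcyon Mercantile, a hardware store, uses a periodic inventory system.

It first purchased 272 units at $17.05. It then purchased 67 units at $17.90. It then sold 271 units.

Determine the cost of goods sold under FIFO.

COGS = $4,620.55

Sale 1 (271) [FIFO — oldest first]: 271 @ $17.05 = $4,620.55
Ending inventory: 1 @ $17.05 + 67 @ $17.90 = $1,216.35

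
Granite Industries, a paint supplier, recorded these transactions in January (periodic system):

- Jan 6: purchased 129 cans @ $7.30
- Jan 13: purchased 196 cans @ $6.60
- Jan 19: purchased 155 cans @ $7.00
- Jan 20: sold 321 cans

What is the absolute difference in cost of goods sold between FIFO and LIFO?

FIFO COGS: 129 @ $7.30 + 192 @ $6.60 = $2,208.90
LIFO COGS: 155 @ $7.00 + 166 @ $6.60 = $2,180.60
Difference = |$2,208.90 − $2,180.60| = $28.30

$28.30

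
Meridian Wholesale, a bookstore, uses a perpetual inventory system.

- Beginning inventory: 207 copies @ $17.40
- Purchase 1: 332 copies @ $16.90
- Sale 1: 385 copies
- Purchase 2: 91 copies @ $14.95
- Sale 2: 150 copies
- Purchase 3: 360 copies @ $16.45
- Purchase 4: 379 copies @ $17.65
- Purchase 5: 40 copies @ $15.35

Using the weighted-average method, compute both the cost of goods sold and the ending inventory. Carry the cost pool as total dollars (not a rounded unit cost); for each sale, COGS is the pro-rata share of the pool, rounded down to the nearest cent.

After Beginning: 207 on hand, pool $3,601.80 (≈ $17.4000 each)
After Purchase 1: 539 on hand, pool $9,212.60 (≈ $17.0920 each)
Sale 1, sell 385: 385/539 × $9,212.60 → $6,580.42
After Purchase 2: 245 on hand, pool $3,992.63 (≈ $16.2964 each)
Sale 2, sell 150: 150/245 × $3,992.63 → $2,444.46
After Purchase 3: 455 on hand, pool $7,470.17 (≈ $16.4180 each)
After Purchase 4: 834 on hand, pool $14,159.52 (≈ $16.9778 each)
After Purchase 5: 874 on hand, pool $14,773.52 (≈ $16.9033 each)
Total COGS = $6,580.42 + $2,444.46 = $9,024.88
Ending inventory (cost pool remaining) = $14,773.52

COGS = $9,024.88; ending inventory = $14,773.52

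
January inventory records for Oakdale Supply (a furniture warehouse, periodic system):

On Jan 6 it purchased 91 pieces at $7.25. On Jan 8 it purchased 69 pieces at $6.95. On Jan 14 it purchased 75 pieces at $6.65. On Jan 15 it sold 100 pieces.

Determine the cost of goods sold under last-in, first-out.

Jan 15, 100 sold [LIFO — newest first]: 75 @ $6.65 + 25 @ $6.95 = $672.50
Ending inventory: 91 @ $7.25 + 44 @ $6.95 = $965.55
Check: goods available $1,638.05 = COGS $672.50 + ending $965.55

COGS = $672.50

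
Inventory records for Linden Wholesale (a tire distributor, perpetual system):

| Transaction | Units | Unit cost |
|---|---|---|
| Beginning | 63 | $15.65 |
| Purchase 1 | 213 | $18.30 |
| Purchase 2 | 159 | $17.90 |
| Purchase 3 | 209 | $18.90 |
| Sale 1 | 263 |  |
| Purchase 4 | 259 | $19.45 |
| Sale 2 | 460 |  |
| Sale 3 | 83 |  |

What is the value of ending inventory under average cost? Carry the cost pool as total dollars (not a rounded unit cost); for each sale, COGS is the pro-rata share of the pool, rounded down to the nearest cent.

After Beginning: 63 on hand, pool $985.95 (≈ $15.6500 each)
After Purchase 1: 276 on hand, pool $4,883.85 (≈ $17.6951 each)
After Purchase 2: 435 on hand, pool $7,729.95 (≈ $17.7700 each)
After Purchase 3: 644 on hand, pool $11,680.05 (≈ $18.1367 each)
Sale 1, sell 263: 263/644 × $11,680.05 → $4,769.95
After Purchase 4: 640 on hand, pool $11,947.65 (≈ $18.6682 each)
Sale 2, sell 460: 460/640 × $11,947.65 → $8,587.37
Sale 3, sell 83: 83/180 × $3,360.28 → $1,549.46
Total COGS = $4,769.95 + $8,587.37 + $1,549.46 = $14,906.78
Ending inventory (cost pool remaining) = $1,810.82

Ending inventory = $1,810.82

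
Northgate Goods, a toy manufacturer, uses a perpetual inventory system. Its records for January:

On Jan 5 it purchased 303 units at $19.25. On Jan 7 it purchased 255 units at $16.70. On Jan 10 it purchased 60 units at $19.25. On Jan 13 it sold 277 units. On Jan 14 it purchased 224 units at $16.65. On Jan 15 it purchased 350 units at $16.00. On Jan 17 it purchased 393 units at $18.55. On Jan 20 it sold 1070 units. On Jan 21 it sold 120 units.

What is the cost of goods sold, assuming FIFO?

Jan 13, 277 sold [FIFO — oldest first]: 277 @ $19.25 = $5,332.25
Jan 20, 1070 sold [FIFO — oldest first]: 26 @ $19.25 + 255 @ $16.70 + 60 @ $19.25 + 224 @ $16.65 + 350 @ $16.00 + 155 @ $18.55 = $18,118.85
Jan 21, 120 sold [FIFO — oldest first]: 120 @ $18.55 = $2,226.00
Total COGS = $5,332.25 + $18,118.85 + $2,226.00 = $25,677.10
Ending inventory: 118 @ $18.55 = $2,188.90

COGS = $25,677.10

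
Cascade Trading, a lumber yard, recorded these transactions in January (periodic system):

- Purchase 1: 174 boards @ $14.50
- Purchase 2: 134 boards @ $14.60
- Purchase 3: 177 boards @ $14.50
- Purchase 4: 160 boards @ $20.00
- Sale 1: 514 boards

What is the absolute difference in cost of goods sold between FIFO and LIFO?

FIFO COGS: 174 @ $14.50 + 134 @ $14.60 + 177 @ $14.50 + 29 @ $20.00 = $7,625.90
LIFO COGS: 160 @ $20.00 + 177 @ $14.50 + 134 @ $14.60 + 43 @ $14.50 = $8,346.40
Difference = |$7,625.90 − $8,346.40| = $720.50

$720.50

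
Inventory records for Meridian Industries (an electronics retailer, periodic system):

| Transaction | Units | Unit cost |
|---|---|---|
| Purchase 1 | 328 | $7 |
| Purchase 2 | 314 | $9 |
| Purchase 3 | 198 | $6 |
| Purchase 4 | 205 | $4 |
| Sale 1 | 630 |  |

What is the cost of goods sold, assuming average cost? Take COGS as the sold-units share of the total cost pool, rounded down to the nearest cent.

COGS = $4,298.46

Sale 1, sell 630: 630/1045 × $7,130.00 → $4,298.46
Ending inventory (cost pool remaining) = $2,831.54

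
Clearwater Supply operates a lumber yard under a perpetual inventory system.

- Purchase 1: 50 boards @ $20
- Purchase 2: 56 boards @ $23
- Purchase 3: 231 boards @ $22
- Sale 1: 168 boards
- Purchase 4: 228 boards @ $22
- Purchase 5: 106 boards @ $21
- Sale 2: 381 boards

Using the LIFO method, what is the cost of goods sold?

COGS = $11,972

Sale 1 (168) [LIFO — newest first]: 168 @ $22 = $3,696
Sale 2 (381) [LIFO — newest first]: 106 @ $21 + 228 @ $22 + 47 @ $22 = $8,276
Total COGS = $3,696 + $8,276 = $11,972
Ending inventory: 50 @ $20 + 56 @ $23 + 16 @ $22 = $2,640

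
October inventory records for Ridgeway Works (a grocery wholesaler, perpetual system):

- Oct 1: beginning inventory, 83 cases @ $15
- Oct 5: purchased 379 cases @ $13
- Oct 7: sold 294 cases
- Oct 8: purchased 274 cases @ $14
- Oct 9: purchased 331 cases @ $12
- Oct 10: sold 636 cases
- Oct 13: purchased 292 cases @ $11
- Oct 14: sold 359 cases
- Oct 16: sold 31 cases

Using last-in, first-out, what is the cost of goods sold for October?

Oct 7, 294 sold [LIFO — newest first]: 294 @ $13 = $3,822
Oct 10, 636 sold [LIFO — newest first]: 331 @ $12 + 274 @ $14 + 31 @ $13 = $8,211
Oct 14, 359 sold [LIFO — newest first]: 292 @ $11 + 54 @ $13 + 13 @ $15 = $4,109
Oct 16, 31 sold [LIFO — newest first]: 31 @ $15 = $465
Total COGS = $3,822 + $8,211 + $4,109 + $465 = $16,607
Ending inventory: 39 @ $15 = $585
Check: goods available $17,192 = COGS $16,607 + ending $585

COGS = $16,607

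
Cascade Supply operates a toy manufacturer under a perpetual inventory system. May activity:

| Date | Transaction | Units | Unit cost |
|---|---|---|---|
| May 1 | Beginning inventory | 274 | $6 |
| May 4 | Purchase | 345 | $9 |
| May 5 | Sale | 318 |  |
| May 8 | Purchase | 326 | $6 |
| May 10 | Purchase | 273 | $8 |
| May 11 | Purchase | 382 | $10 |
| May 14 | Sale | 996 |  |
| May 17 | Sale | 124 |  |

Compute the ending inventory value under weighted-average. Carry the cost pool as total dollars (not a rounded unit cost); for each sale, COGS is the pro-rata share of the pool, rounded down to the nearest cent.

Ending inventory = $1,297.69

After May 1: 274 on hand, pool $1,644.00 (≈ $6.0000 each)
After May 4: 619 on hand, pool $4,749.00 (≈ $7.6721 each)
May 5, sell 318: 318/619 × $4,749.00 → $2,439.71
After May 8: 627 on hand, pool $4,265.29 (≈ $6.8027 each)
After May 10: 900 on hand, pool $6,449.29 (≈ $7.1659 each)
After May 11: 1282 on hand, pool $10,269.29 (≈ $8.0104 each)
May 14, sell 996: 996/1282 × $10,269.29 → $7,978.32
May 17, sell 124: 124/286 × $2,290.97 → $993.28
Total COGS = $2,439.71 + $7,978.32 + $993.28 = $11,411.31
Ending inventory (cost pool remaining) = $1,297.69
Check: goods available $12,709.00 = COGS $11,411.31 + ending $1,297.69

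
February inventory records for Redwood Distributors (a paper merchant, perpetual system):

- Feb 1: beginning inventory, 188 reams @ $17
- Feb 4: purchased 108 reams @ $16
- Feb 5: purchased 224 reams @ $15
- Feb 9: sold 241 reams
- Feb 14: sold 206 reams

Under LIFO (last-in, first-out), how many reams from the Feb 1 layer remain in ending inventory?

Feb 9, 241 sold [LIFO — newest first]: 224 @ $15 + 17 @ $16 = $3,632
Feb 14, 206 sold [LIFO — newest first]: 91 @ $16 + 115 @ $17 = $3,411
Total COGS = $3,632 + $3,411 = $7,043
Ending inventory: 73 @ $17 = $1,241

73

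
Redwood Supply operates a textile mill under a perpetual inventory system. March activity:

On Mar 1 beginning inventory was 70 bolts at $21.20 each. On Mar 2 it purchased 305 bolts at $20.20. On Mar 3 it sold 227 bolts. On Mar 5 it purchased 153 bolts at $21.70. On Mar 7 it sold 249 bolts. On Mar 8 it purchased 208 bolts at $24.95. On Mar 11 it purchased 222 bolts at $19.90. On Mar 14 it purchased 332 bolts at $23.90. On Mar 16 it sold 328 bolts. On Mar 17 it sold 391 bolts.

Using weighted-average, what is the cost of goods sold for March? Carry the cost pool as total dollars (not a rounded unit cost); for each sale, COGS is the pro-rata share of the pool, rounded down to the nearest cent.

After Mar 1: 70 on hand, pool $1,484.00 (≈ $21.2000 each)
After Mar 2: 375 on hand, pool $7,645.00 (≈ $20.3867 each)
Mar 3, sell 227: 227/375 × $7,645.00 → $4,627.77
After Mar 5: 301 on hand, pool $6,337.33 (≈ $21.0543 each)
Mar 7, sell 249: 249/301 × $6,337.33 → $5,242.50
After Mar 8: 260 on hand, pool $6,284.43 (≈ $24.1709 each)
After Mar 11: 482 on hand, pool $10,702.23 (≈ $22.2038 each)
After Mar 14: 814 on hand, pool $18,637.03 (≈ $22.8956 each)
Mar 16, sell 328: 328/814 × $18,637.03 → $7,509.76
Mar 17, sell 391: 391/486 × $11,127.27 → $8,952.18
Total COGS = $4,627.77 + $5,242.50 + $7,509.76 + $8,952.18 = $26,332.21
Ending inventory (cost pool remaining) = $2,175.09

COGS = $26,332.21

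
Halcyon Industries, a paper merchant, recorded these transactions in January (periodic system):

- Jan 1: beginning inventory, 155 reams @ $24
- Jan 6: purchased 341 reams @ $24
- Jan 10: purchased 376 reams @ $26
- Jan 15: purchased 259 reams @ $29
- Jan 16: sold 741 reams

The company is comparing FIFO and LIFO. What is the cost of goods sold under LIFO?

FIFO COGS: 155 @ $24 + 341 @ $24 + 245 @ $26 = $18,274
LIFO COGS: 259 @ $29 + 376 @ $26 + 106 @ $24 = $19,831

COGS = $19,831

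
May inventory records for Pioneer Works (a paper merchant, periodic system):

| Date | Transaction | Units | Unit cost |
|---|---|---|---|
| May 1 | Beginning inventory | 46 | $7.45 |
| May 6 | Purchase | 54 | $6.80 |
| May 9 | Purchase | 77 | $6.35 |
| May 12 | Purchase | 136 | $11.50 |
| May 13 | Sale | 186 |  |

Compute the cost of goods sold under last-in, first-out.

May 13, 186 sold [LIFO — newest first]: 136 @ $11.50 + 50 @ $6.35 = $1,881.50
Ending inventory: 46 @ $7.45 + 54 @ $6.80 + 27 @ $6.35 = $881.35
Check: goods available $2,762.85 = COGS $1,881.50 + ending $881.35

COGS = $1,881.50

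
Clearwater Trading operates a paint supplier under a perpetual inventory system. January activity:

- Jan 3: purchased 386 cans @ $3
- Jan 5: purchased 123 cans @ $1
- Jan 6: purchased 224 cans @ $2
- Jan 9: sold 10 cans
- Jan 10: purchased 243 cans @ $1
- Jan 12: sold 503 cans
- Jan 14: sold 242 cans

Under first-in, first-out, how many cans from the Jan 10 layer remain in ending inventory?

221

Jan 9, 10 sold [FIFO — oldest first]: 10 @ $3 = $30
Jan 12, 503 sold [FIFO — oldest first]: 376 @ $3 + 123 @ $1 + 4 @ $2 = $1,259
Jan 14, 242 sold [FIFO — oldest first]: 220 @ $2 + 22 @ $1 = $462
Total COGS = $30 + $1,259 + $462 = $1,751
Ending inventory: 221 @ $1 = $221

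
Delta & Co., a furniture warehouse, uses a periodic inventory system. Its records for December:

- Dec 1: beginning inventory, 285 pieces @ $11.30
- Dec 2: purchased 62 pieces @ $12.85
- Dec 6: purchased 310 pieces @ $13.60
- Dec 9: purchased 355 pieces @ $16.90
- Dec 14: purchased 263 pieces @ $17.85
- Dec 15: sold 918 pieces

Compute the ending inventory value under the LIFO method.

Ending inventory = $4,153.20

Dec 15, 918 sold [LIFO — newest first]: 263 @ $17.85 + 355 @ $16.90 + 300 @ $13.60 = $14,774.05
Ending inventory: 285 @ $11.30 + 62 @ $12.85 + 10 @ $13.60 = $4,153.20
Check: goods available $18,927.25 = COGS $14,774.05 + ending $4,153.20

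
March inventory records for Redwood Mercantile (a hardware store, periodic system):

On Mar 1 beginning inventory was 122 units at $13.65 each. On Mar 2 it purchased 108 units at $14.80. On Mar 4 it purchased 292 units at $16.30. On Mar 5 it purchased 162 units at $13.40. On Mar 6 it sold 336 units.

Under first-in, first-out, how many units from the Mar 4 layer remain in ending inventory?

Mar 6, 336 sold [FIFO — oldest first]: 122 @ $13.65 + 108 @ $14.80 + 106 @ $16.30 = $4,991.50
Ending inventory: 186 @ $16.30 + 162 @ $13.40 = $5,202.60
Check: goods available $10,194.10 = COGS $4,991.50 + ending $5,202.60

186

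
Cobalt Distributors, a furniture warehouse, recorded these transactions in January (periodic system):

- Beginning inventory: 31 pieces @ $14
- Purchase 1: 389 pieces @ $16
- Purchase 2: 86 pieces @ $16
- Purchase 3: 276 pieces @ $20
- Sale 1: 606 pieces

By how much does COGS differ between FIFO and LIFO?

FIFO COGS: 31 @ $14 + 389 @ $16 + 86 @ $16 + 100 @ $20 = $10,034
LIFO COGS: 276 @ $20 + 86 @ $16 + 244 @ $16 = $10,800
Difference = |$10,034 − $10,800| = $766

$766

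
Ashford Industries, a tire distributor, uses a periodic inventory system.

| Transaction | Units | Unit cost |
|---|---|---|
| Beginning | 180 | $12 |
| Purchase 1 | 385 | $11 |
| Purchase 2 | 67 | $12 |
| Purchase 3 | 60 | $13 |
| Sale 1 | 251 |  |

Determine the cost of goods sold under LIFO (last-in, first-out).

Sale 1 (251) [LIFO — newest first]: 60 @ $13 + 67 @ $12 + 124 @ $11 = $2,948
Ending inventory: 180 @ $12 + 261 @ $11 = $5,031

COGS = $2,948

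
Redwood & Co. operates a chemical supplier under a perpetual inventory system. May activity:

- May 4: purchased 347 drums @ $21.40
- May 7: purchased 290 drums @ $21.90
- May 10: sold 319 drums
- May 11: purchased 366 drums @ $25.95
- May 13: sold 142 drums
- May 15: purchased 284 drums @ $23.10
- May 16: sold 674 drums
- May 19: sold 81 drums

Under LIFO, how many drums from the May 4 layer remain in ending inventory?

May 10, 319 sold [LIFO — newest first]: 290 @ $21.90 + 29 @ $21.40 = $6,971.60
May 13, 142 sold [LIFO — newest first]: 142 @ $25.95 = $3,684.90
May 16, 674 sold [LIFO — newest first]: 284 @ $23.10 + 224 @ $25.95 + 166 @ $21.40 = $15,925.60
May 19, 81 sold [LIFO — newest first]: 81 @ $21.40 = $1,733.40
Total COGS = $6,971.60 + $3,684.90 + $15,925.60 + $1,733.40 = $28,315.50
Ending inventory: 71 @ $21.40 = $1,519.40

71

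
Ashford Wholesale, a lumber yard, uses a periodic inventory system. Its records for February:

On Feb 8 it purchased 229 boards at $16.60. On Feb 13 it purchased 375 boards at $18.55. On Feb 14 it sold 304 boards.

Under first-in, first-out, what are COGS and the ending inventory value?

COGS = $5,192.65; ending inventory = $5,565.00

Feb 14, 304 sold [FIFO — oldest first]: 229 @ $16.60 + 75 @ $18.55 = $5,192.65
Ending inventory: 300 @ $18.55 = $5,565.00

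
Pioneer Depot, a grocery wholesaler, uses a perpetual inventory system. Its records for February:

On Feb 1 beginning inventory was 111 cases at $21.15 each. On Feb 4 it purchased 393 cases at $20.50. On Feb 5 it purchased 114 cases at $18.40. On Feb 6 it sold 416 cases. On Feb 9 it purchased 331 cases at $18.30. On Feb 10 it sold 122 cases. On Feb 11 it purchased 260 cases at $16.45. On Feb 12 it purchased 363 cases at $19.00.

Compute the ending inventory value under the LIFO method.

Feb 6, 416 sold [LIFO — newest first]: 114 @ $18.40 + 302 @ $20.50 = $8,288.60
Feb 10, 122 sold [LIFO — newest first]: 122 @ $18.30 = $2,232.60
Total COGS = $8,288.60 + $2,232.60 = $10,521.20
Ending inventory: 111 @ $21.15 + 91 @ $20.50 + 209 @ $18.30 + 260 @ $16.45 + 363 @ $19.00 = $19,211.85
Check: goods available $29,733.05 = COGS $10,521.20 + ending $19,211.85

Ending inventory = $19,211.85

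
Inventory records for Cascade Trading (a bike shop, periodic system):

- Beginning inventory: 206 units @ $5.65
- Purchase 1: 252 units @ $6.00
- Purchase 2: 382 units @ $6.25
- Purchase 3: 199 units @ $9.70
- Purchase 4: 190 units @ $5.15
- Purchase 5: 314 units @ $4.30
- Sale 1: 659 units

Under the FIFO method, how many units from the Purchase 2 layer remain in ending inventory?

181

Sale 1 (659) [FIFO — oldest first]: 206 @ $5.65 + 252 @ $6.00 + 201 @ $6.25 = $3,932.15
Ending inventory: 181 @ $6.25 + 199 @ $9.70 + 190 @ $5.15 + 314 @ $4.30 = $5,390.25
Check: goods available $9,322.40 = COGS $3,932.15 + ending $5,390.25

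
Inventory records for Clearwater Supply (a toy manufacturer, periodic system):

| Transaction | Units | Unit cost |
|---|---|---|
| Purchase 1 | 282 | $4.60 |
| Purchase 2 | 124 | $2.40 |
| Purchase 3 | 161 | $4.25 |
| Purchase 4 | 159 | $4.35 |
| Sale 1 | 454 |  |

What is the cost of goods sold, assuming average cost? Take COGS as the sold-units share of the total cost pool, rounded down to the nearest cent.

COGS = $1,857.71

Sale 1, sell 454: 454/726 × $2,970.70 → $1,857.71
Ending inventory (cost pool remaining) = $1,112.99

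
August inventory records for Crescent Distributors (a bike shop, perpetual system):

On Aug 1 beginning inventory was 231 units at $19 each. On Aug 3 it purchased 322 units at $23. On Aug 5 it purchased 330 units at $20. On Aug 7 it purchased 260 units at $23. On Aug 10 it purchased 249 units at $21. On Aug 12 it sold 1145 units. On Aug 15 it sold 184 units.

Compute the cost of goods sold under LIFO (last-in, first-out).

COGS = $28,407

Aug 12, 1145 sold [LIFO — newest first]: 249 @ $21 + 260 @ $23 + 330 @ $20 + 306 @ $23 = $24,847
Aug 15, 184 sold [LIFO — newest first]: 16 @ $23 + 168 @ $19 = $3,560
Total COGS = $24,847 + $3,560 = $28,407
Ending inventory: 63 @ $19 = $1,197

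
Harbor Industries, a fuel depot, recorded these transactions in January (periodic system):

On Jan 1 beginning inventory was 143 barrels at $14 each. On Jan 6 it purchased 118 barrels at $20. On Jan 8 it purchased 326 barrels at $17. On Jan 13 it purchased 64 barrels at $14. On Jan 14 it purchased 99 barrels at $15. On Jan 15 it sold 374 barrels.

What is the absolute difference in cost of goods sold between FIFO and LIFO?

$315

FIFO COGS: 143 @ $14 + 118 @ $20 + 113 @ $17 = $6,283
LIFO COGS: 99 @ $15 + 64 @ $14 + 211 @ $17 = $5,968
Difference = |$6,283 − $5,968| = $315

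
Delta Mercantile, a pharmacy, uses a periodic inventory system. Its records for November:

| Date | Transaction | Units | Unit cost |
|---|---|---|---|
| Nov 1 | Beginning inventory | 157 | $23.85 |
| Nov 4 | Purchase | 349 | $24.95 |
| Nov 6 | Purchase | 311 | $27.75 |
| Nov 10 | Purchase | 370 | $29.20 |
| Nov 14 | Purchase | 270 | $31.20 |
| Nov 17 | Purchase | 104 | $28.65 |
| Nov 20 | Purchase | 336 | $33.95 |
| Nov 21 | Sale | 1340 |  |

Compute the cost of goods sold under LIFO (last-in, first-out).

COGS = $40,829.80

Nov 21, 1340 sold [LIFO — newest first]: 336 @ $33.95 + 104 @ $28.65 + 270 @ $31.20 + 370 @ $29.20 + 260 @ $27.75 = $40,829.80
Ending inventory: 157 @ $23.85 + 349 @ $24.95 + 51 @ $27.75 = $13,867.25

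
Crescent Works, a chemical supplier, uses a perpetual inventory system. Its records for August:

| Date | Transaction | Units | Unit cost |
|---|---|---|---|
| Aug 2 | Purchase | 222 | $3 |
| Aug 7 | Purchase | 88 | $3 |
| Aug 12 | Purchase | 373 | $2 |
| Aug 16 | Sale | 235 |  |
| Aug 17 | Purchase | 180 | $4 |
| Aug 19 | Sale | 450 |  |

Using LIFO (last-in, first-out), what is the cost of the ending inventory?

Aug 16, 235 sold [LIFO — newest first]: 235 @ $2 = $470
Aug 19, 450 sold [LIFO — newest first]: 180 @ $4 + 138 @ $2 + 88 @ $3 + 44 @ $3 = $1,392
Total COGS = $470 + $1,392 = $1,862
Ending inventory: 178 @ $3 = $534
Check: goods available $2,396 = COGS $1,862 + ending $534

Ending inventory = $534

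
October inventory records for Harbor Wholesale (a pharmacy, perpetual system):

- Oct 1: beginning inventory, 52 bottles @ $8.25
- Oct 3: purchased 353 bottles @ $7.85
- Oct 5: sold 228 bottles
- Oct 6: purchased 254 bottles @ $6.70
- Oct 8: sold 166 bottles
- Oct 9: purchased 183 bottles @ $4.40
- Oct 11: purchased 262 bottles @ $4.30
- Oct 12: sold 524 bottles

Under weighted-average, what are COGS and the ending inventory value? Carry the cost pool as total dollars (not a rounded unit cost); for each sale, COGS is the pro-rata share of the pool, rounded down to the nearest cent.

COGS = $5,828.18; ending inventory = $1,005.47

After Oct 1: 52 on hand, pool $429.00 (≈ $8.2500 each)
After Oct 3: 405 on hand, pool $3,200.05 (≈ $7.9014 each)
Oct 5, sell 228: 228/405 × $3,200.05 → $1,801.50
After Oct 6: 431 on hand, pool $3,100.35 (≈ $7.1934 each)
Oct 8, sell 166: 166/431 × $3,100.35 → $1,194.10
After Oct 9: 448 on hand, pool $2,711.45 (≈ $6.0523 each)
After Oct 11: 710 on hand, pool $3,838.05 (≈ $5.4057 each)
Oct 12, sell 524: 524/710 × $3,838.05 → $2,832.58
Total COGS = $1,801.50 + $1,194.10 + $2,832.58 = $5,828.18
Ending inventory (cost pool remaining) = $1,005.47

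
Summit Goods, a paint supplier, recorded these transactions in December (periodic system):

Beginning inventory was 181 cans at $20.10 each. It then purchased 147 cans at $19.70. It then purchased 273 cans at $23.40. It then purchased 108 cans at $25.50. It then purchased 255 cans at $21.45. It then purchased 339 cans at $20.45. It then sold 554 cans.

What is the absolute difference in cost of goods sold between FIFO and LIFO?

FIFO COGS: 181 @ $20.10 + 147 @ $19.70 + 226 @ $23.40 = $11,822.40
LIFO COGS: 339 @ $20.45 + 215 @ $21.45 = $11,544.30
Difference = |$11,822.40 − $11,544.30| = $278.10

$278.10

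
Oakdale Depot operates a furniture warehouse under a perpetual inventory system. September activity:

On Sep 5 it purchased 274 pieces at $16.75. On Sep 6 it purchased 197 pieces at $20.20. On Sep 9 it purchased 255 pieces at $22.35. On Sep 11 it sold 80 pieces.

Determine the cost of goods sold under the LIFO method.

Sep 11, 80 sold [LIFO — newest first]: 80 @ $22.35 = $1,788.00
Ending inventory: 274 @ $16.75 + 197 @ $20.20 + 175 @ $22.35 = $12,480.15

COGS = $1,788.00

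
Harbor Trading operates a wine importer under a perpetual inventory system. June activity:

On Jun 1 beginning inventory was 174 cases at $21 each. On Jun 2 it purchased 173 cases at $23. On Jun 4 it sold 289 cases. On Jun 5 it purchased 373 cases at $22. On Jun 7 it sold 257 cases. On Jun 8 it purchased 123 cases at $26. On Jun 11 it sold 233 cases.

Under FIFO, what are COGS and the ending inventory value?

COGS = $17,373; ending inventory = $1,664

Jun 4, 289 sold [FIFO — oldest first]: 174 @ $21 + 115 @ $23 = $6,299
Jun 7, 257 sold [FIFO — oldest first]: 58 @ $23 + 199 @ $22 = $5,712
Jun 11, 233 sold [FIFO — oldest first]: 174 @ $22 + 59 @ $26 = $5,362
Total COGS = $6,299 + $5,712 + $5,362 = $17,373
Ending inventory: 64 @ $26 = $1,664
Check: goods available $19,037 = COGS $17,373 + ending $1,664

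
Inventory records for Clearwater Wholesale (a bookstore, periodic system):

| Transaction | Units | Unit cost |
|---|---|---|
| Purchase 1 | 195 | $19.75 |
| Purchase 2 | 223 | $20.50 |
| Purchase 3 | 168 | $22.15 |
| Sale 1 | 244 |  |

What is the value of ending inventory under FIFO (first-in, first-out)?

Sale 1 (244) [FIFO — oldest first]: 195 @ $19.75 + 49 @ $20.50 = $4,855.75
Ending inventory: 174 @ $20.50 + 168 @ $22.15 = $7,288.20

Ending inventory = $7,288.20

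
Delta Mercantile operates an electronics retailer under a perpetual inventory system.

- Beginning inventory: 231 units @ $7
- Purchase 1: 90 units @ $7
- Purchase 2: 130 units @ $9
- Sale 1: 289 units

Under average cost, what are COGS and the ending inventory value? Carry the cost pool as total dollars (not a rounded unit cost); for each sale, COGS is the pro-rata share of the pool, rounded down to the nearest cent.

COGS = $2,189.60; ending inventory = $1,227.40

After Beginning: 231 on hand, pool $1,617.00 (≈ $7.0000 each)
After Purchase 1: 321 on hand, pool $2,247.00 (≈ $7.0000 each)
After Purchase 2: 451 on hand, pool $3,417.00 (≈ $7.5765 each)
Sale 1, sell 289: 289/451 × $3,417.00 → $2,189.60
Ending inventory (cost pool remaining) = $1,227.40
Check: goods available $3,417.00 = COGS $2,189.60 + ending $1,227.40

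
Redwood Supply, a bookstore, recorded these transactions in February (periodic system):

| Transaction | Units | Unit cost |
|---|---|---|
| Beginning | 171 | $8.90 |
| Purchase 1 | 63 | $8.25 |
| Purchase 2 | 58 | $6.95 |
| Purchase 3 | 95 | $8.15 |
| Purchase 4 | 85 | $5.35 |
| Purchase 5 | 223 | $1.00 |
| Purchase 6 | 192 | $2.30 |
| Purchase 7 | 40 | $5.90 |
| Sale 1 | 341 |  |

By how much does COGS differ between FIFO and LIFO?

$2,057.50

FIFO COGS: 171 @ $8.90 + 63 @ $8.25 + 58 @ $6.95 + 49 @ $8.15 = $2,844.10
LIFO COGS: 40 @ $5.90 + 192 @ $2.30 + 109 @ $1.00 = $786.60
Difference = |$2,844.10 − $786.60| = $2,057.50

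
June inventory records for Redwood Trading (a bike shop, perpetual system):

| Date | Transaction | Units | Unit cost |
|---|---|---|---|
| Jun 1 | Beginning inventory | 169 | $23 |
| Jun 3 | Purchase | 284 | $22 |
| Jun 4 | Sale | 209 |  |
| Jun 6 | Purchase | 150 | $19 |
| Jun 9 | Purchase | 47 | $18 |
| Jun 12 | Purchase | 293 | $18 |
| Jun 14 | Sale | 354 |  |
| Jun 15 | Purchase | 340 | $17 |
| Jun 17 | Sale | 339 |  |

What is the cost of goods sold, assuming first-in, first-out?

COGS = $18,367

Jun 4, 209 sold [FIFO — oldest first]: 169 @ $23 + 40 @ $22 = $4,767
Jun 14, 354 sold [FIFO — oldest first]: 244 @ $22 + 110 @ $19 = $7,458
Jun 17, 339 sold [FIFO — oldest first]: 40 @ $19 + 47 @ $18 + 252 @ $18 = $6,142
Total COGS = $4,767 + $7,458 + $6,142 = $18,367
Ending inventory: 41 @ $18 + 340 @ $17 = $6,518
Check: goods available $24,885 = COGS $18,367 + ending $6,518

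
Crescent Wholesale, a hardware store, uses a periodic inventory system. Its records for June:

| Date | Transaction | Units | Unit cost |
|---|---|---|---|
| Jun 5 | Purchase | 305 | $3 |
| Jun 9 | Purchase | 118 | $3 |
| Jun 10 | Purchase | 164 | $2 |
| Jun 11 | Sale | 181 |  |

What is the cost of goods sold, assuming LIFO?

COGS = $379

Jun 11, 181 sold [LIFO — newest first]: 164 @ $2 + 17 @ $3 = $379
Ending inventory: 305 @ $3 + 101 @ $3 = $1,218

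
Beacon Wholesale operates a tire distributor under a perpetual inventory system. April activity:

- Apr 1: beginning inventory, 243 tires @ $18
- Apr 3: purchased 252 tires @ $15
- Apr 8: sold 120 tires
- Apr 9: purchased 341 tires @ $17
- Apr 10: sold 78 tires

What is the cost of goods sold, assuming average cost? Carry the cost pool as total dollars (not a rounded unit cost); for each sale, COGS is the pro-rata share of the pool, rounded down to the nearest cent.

COGS = $3,281.18

After Apr 1: 243 on hand, pool $4,374.00 (≈ $18.0000 each)
After Apr 3: 495 on hand, pool $8,154.00 (≈ $16.4727 each)
Apr 8, sell 120: 120/495 × $8,154.00 → $1,976.72
After Apr 9: 716 on hand, pool $11,974.28 (≈ $16.7239 each)
Apr 10, sell 78: 78/716 × $11,974.28 → $1,304.46
Total COGS = $1,976.72 + $1,304.46 = $3,281.18
Ending inventory (cost pool remaining) = $10,669.82
Check: goods available $13,951.00 = COGS $3,281.18 + ending $10,669.82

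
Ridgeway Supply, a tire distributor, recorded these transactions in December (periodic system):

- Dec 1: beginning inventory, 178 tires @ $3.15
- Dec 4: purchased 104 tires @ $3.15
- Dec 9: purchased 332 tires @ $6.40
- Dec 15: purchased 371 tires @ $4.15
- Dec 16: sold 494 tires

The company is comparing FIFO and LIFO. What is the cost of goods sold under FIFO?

COGS = $2,245.10

FIFO COGS: 178 @ $3.15 + 104 @ $3.15 + 212 @ $6.40 = $2,245.10
LIFO COGS: 371 @ $4.15 + 123 @ $6.40 = $2,326.85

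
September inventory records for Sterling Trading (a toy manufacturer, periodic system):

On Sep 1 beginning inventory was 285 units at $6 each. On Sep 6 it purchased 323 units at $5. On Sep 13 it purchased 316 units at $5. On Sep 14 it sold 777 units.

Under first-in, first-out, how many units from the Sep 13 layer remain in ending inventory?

147

Sep 14, 777 sold [FIFO — oldest first]: 285 @ $6 + 323 @ $5 + 169 @ $5 = $4,170
Ending inventory: 147 @ $5 = $735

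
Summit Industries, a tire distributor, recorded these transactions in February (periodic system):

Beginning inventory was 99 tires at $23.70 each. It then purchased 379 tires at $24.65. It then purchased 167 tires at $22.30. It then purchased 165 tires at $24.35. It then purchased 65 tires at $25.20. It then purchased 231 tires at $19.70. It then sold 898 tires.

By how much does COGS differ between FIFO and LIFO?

$935.55

FIFO COGS: 99 @ $23.70 + 379 @ $24.65 + 167 @ $22.30 + 165 @ $24.35 + 65 @ $25.20 + 23 @ $19.70 = $21,521.60
LIFO COGS: 231 @ $19.70 + 65 @ $25.20 + 165 @ $24.35 + 167 @ $22.30 + 270 @ $24.65 = $20,586.05
Difference = |$21,521.60 − $20,586.05| = $935.55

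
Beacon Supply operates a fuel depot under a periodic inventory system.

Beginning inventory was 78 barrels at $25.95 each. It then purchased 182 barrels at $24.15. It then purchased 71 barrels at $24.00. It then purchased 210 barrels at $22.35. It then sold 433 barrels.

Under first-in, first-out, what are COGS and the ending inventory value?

Sale 1 (433) [FIFO — oldest first]: 78 @ $25.95 + 182 @ $24.15 + 71 @ $24.00 + 102 @ $22.35 = $10,403.10
Ending inventory: 108 @ $22.35 = $2,413.80
Check: goods available $12,816.90 = COGS $10,403.10 + ending $2,413.80

COGS = $10,403.10; ending inventory = $2,413.80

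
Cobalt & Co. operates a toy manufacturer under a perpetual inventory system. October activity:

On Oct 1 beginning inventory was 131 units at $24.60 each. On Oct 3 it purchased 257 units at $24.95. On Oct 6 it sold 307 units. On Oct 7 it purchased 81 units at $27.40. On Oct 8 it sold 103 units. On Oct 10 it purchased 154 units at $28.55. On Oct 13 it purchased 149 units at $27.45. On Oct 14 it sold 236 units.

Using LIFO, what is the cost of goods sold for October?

COGS = $16,976.65

Oct 6, 307 sold [LIFO — newest first]: 257 @ $24.95 + 50 @ $24.60 = $7,642.15
Oct 8, 103 sold [LIFO — newest first]: 81 @ $27.40 + 22 @ $24.60 = $2,760.60
Oct 14, 236 sold [LIFO — newest first]: 149 @ $27.45 + 87 @ $28.55 = $6,573.90
Total COGS = $7,642.15 + $2,760.60 + $6,573.90 = $16,976.65
Ending inventory: 59 @ $24.60 + 67 @ $28.55 = $3,364.25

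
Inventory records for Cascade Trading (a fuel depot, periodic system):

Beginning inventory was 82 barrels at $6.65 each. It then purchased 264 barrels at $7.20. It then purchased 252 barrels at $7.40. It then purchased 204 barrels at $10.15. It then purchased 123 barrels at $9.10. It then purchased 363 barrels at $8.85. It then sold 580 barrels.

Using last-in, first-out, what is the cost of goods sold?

Sale 1 (580) [LIFO — newest first]: 363 @ $8.85 + 123 @ $9.10 + 94 @ $10.15 = $5,285.95
Ending inventory: 82 @ $6.65 + 264 @ $7.20 + 252 @ $7.40 + 110 @ $10.15 = $5,427.40

COGS = $5,285.95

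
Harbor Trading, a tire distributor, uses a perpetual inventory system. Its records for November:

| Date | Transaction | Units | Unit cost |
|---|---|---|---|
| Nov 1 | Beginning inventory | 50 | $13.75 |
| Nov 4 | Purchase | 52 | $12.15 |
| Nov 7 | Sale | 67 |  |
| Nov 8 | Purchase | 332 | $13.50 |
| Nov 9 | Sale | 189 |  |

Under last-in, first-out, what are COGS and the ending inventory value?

COGS = $3,389.55; ending inventory = $2,411.75

Nov 7, 67 sold [LIFO — newest first]: 52 @ $12.15 + 15 @ $13.75 = $838.05
Nov 9, 189 sold [LIFO — newest first]: 189 @ $13.50 = $2,551.50
Total COGS = $838.05 + $2,551.50 = $3,389.55
Ending inventory: 35 @ $13.75 + 143 @ $13.50 = $2,411.75
Check: goods available $5,801.30 = COGS $3,389.55 + ending $2,411.75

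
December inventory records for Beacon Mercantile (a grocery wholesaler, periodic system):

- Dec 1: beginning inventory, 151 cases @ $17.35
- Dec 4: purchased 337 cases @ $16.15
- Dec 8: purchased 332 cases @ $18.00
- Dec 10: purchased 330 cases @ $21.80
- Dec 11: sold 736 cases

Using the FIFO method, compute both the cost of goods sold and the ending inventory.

COGS = $12,526.40; ending inventory = $8,706.00

Dec 11, 736 sold [FIFO — oldest first]: 151 @ $17.35 + 337 @ $16.15 + 248 @ $18.00 = $12,526.40
Ending inventory: 84 @ $18.00 + 330 @ $21.80 = $8,706.00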